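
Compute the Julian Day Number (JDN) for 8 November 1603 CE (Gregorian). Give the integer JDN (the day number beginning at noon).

JDN 2299161 is 15 October 1582 CE (Gregorian); the target day is +7694 days from there, so JDN = 2306855.

2306855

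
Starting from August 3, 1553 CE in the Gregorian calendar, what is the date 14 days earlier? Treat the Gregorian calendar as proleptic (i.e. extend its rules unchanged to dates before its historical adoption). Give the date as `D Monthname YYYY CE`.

20 July 1553 CE

JDN of August 3, 1553 CE = 2288496.
2288496 − 14 = 2288482.
JDN 2288482 in the Gregorian calendar is 20 July 1553 CE.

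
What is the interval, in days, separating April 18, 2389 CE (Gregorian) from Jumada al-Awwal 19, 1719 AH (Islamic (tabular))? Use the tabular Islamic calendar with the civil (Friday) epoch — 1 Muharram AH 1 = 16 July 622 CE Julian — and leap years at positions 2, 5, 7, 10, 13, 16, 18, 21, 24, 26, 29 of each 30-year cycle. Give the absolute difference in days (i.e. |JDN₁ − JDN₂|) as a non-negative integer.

First date → JDN 2593732; second date → JDN 2557378.
The interval is |2593732 − 2557378| = 36354 days.

36354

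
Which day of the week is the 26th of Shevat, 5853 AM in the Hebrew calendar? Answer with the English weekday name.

Equivalently 22 February 2093 Gregorian, JDN 2485566.
JDN 2485566 mod 7 = 6, and JDN 0 was a Monday, so this is a Sunday.

Sunday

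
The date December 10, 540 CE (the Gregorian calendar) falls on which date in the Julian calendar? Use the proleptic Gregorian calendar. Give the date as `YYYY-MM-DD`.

The Julian–Gregorian offset here is 2 days (Julian trailing).
10 December 540 Gregorian − 2 days → 8 December 540 Julian.

0540-12-08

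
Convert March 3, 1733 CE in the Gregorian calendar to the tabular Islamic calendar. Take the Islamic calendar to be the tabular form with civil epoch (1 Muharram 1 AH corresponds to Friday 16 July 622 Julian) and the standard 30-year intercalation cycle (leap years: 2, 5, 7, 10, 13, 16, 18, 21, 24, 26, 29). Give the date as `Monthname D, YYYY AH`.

Julian Day Number of the source date = 2354087.
Converting JDN 2354087 to the tabular Islamic calendar gives 17 Ramadan 1145 AH.

Ramadan 17, 1145 AH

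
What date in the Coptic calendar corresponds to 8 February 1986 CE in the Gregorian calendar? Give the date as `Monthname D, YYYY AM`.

Meshir 1, 1702 AM

Julian Day Number of the source date = 2446470.
Converting JDN 2446470 to the Coptic calendar gives 1 Meshir 1702 AM.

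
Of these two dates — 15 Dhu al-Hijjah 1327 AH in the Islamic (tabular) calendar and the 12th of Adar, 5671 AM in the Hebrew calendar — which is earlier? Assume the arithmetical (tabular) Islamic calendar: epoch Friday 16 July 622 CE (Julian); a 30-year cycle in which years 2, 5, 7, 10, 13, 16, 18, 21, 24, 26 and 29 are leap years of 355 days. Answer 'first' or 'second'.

first

The two dates have Julian Day Numbers 2418669 and 2419108 respectively.
Since 2418669 < 2419108, the first date comes first.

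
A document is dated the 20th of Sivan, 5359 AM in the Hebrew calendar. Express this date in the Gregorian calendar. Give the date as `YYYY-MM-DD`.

Both dates share Julian Day Number 2305246; in the Gregorian calendar that is 13 June 1599 CE.

1599-06-13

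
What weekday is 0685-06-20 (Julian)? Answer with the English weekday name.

Equivalently 23 June 685 Gregorian, JDN 1971425.
Since JDN mod 7 = 1 (0 = Monday), the day is Tuesday.

Tuesday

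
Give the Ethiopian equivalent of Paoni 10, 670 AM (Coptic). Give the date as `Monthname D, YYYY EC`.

The source date corresponds to 9 June 954 in the proleptic Gregorian calendar (JDN 2069661).
That day falls on 10 Sene 946 EC in the Ethiopian calendar.

Sene 10, 946 EC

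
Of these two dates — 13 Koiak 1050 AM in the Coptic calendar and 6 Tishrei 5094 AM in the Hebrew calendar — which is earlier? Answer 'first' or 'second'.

The two dates have Julian Day Numbers 2208279 and 2208195 respectively.
Since 2208195 < 2208279, the second date comes first.

second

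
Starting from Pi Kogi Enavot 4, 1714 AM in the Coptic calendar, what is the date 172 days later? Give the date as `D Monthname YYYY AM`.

Counting 172 days forward from JDN 2451066 reaches JDN 2451238, which is 21 Meshir 1715 AM.

21 Meshir 1715 AM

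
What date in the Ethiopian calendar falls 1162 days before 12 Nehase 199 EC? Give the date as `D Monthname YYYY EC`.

5 Sene 196 EC

The starting date is JDN 1796881; 1796881 − 1162 = 1795719.
JDN 1795719 corresponds to 5 Sene 196 EC.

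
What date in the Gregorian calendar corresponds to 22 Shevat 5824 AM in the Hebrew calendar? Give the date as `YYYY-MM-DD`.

2064-02-09

Both dates share Julian Day Number 2474960; in the Gregorian calendar that is 9 February 2064 CE.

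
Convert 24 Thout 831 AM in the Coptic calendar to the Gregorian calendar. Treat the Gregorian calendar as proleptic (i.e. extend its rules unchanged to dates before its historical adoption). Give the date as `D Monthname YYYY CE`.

28 September 1114 CE

Julian Day Number of the source date = 2128210.
Converting JDN 2128210 to the Gregorian calendar gives 28 September 1114 CE.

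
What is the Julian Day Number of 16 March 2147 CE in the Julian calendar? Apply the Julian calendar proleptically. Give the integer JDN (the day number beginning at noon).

2505324

Equivalently 30 March 2147 (Gregorian).
JDN 2299161 is 15 October 1582 CE (Gregorian); the target day is +206163 days from there, so JDN = 2505324.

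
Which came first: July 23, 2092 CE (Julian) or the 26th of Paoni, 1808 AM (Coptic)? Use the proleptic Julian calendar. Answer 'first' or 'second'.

The two dates have Julian Day Numbers 2485365 and 2485332 respectively.
Since 2485332 < 2485365, the second date comes first.

second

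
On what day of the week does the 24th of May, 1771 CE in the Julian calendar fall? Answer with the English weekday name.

In the Gregorian calendar this is 4 June 1771 (JDN 2368059).
2368059 ≡ 1 (mod 7); counting from Monday = 0 gives Tuesday.

Tuesday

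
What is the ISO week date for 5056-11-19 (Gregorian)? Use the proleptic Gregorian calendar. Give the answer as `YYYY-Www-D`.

5056-W47-3

The weekday is Wednesday (ISO weekday 3).
That Wednesday belongs to ISO week 47 of ISO year 5056.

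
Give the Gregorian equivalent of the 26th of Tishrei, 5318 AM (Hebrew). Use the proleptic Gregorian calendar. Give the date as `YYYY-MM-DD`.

Both dates share Julian Day Number 2290015; in the Gregorian calendar that is 30 September 1557 CE.

1557-09-30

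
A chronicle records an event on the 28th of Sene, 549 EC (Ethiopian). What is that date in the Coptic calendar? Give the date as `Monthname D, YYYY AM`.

Paoni 28, 273 AM

Both dates share Julian Day Number 1924675; in the Coptic calendar that is 28 Paoni 273 AM.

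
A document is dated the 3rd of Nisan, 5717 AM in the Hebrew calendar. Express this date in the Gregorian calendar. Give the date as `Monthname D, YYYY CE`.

Both dates share Julian Day Number 2435933; in the Gregorian calendar that is 4 April 1957 CE.

April 4, 1957 CE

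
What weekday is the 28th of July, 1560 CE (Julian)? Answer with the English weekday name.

This is JDN 2291057 (7 August 1560 Gregorian).
Since JDN mod 7 = 6 (0 = Monday), the day is Sunday.

Sunday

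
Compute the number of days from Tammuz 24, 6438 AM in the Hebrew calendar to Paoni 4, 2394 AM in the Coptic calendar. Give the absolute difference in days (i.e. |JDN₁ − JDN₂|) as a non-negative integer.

JDN of the first date = 2699366.
JDN of the second date = 2699346.
|2699346 − 2699366| = 20.

20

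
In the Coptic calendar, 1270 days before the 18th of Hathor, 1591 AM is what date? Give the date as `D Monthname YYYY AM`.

Counting 1270 days back from JDN 2405854 reaches JDN 2404584, which is 29 Pashons 1587 AM.

29 Pashons 1587 AM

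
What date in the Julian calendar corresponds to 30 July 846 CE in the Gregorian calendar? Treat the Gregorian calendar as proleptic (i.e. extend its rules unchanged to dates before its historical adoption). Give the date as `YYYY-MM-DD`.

At this point the Julian calendar is 4 days behind the Gregorian.
30 July 846 Gregorian − 4 days → 26 July 846 Julian.

0846-07-26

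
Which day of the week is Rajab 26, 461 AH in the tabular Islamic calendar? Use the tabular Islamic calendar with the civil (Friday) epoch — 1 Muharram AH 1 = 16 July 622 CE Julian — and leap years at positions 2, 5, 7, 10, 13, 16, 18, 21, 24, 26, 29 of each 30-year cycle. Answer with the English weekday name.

In the proleptic Gregorian calendar this is 27 May 1069 (JDN 2111651).
Since JDN mod 7 = 3 (0 = Monday), the day is Thursday.

Thursday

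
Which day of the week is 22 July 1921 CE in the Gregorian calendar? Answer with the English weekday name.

2422893 ≡ 4 (mod 7); counting from Monday = 0 gives Friday.

Friday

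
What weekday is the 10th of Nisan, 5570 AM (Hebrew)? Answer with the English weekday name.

This is JDN 2382252 (14 April 1810 Gregorian).
2382252 ≡ 5 (mod 7); counting from Monday = 0 gives Saturday.

Saturday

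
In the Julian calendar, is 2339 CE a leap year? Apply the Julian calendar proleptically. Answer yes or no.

no

2339 mod 4 = 3, so it is a common year in the Julian calendar.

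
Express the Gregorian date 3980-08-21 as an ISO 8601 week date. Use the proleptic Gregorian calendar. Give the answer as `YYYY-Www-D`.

The weekday is Thursday (ISO weekday 4).
That Thursday belongs to ISO week 34 of ISO year 3980.

3980-W34-4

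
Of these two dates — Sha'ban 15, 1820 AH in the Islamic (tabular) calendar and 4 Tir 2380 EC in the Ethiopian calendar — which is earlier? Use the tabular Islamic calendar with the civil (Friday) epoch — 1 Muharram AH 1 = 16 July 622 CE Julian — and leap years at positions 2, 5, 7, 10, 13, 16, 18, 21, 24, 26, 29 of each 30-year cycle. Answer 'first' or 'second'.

Converting both to JDN: 2593254 vs 2593274; the smaller is the first.

first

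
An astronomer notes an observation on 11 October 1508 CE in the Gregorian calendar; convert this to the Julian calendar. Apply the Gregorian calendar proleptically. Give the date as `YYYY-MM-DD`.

The Julian–Gregorian offset here is 10 days (Julian trailing).
11 October 1508 Gregorian − 10 days → 1 October 1508 Julian.

1508-10-01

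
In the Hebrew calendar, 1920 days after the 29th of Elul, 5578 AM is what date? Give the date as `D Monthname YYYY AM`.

JDN of the 29th of Elul, 5578 AM = 2385343.
2385343 + 1920 = 2387263.
JDN 2387263 in the Hebrew calendar is 2 Shevat 5584 AM.

2 Shevat 5584 AM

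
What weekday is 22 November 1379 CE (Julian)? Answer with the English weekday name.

Tuesday

In the proleptic Gregorian calendar this is 30 November 1379 (JDN 2225063).
Since JDN mod 7 = 1 (0 = Monday), the day is Tuesday.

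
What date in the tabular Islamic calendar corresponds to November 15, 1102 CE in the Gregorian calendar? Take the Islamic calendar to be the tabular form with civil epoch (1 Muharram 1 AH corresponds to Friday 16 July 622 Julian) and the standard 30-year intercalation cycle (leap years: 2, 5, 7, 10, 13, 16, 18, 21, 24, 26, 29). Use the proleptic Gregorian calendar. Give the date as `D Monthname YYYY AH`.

25 Muharram 496 AH

Julian Day Number of the source date = 2123875.
Converting JDN 2123875 to the tabular Islamic calendar gives 25 Muharram 496 AH.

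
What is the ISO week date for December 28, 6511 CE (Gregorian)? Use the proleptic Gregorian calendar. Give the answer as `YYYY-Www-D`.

The weekday is Monday (ISO weekday 1).
That Monday belongs to ISO week 53 of ISO year 6511.

6511-W53-1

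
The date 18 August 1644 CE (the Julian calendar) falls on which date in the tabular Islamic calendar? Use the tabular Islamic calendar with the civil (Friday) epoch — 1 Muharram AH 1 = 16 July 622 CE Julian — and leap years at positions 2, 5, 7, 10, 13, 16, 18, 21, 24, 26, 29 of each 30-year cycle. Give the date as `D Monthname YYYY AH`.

Julian Day Number of the source date = 2321759.
Converting JDN 2321759 to the tabular Islamic calendar gives 24 Jumada al-Thani 1054 AH.

24 Jumada al-Thani 1054 AH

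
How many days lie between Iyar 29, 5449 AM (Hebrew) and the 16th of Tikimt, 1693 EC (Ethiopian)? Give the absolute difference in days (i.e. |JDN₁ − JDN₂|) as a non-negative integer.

First date → JDN 2338094; second date → JDN 2342269.
The interval is |2338094 − 2342269| = 4175 days.

4175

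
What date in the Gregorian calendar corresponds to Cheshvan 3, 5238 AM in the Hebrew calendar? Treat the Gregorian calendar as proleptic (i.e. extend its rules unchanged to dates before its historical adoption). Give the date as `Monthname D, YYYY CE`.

Both dates share Julian Day Number 2260815; in the Gregorian calendar that is 19 October 1477 CE.

October 19, 1477 CE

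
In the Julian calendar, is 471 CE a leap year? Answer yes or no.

471 mod 4 = 3, so it is a common year in the Julian calendar.

no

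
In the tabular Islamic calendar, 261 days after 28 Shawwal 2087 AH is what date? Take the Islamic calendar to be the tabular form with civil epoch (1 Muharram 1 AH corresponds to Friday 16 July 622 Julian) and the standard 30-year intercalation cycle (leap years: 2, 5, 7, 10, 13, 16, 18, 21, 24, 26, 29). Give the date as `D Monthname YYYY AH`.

24 Rajab 2088 AH

JDN of 28 Shawwal 2087 AH = 2687942.
2687942 + 261 = 2688203.
JDN 2688203 in the tabular Islamic calendar is 24 Rajab 2088 AH.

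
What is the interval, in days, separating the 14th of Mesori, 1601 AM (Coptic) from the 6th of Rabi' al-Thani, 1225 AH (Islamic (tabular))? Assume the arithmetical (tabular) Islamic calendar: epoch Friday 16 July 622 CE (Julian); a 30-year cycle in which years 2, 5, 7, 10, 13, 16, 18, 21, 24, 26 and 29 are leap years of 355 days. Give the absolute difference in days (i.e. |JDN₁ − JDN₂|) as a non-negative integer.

First date → JDN 2409773; second date → JDN 2382279.
The interval is |2409773 − 2382279| = 27494 days.

27494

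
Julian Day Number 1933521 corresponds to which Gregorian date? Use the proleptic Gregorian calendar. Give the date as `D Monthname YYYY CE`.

JDN 2451545 is 1 Jan 2000; 1933521 is −518024 days from there.

12 September 581 CE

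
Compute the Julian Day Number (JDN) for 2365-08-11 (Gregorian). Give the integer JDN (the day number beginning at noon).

2585081

JDN 2299161 is 15 October 1582 CE (Gregorian); the target day is +285920 days from there, so JDN = 2585081.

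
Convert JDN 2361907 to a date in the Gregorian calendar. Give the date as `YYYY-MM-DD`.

1754-07-31

JDN 2451545 is 1 Jan 2000; 2361907 is −89638 days from there.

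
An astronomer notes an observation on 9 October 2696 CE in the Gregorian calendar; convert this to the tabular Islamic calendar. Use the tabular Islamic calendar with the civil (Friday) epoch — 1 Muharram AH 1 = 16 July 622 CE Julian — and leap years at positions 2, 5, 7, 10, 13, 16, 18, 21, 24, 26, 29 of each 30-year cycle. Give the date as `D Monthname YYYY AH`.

20 Dhu al-Qa'dah 2138 AH

Both dates share Julian Day Number 2706036; in the tabular Islamic calendar that is 20 Dhu al-Qa'dah 2138 AH.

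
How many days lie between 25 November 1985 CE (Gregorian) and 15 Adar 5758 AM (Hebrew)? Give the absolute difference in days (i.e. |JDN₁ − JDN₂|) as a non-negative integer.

JDN of the first date = 2446395.
JDN of the second date = 2450886.
|2450886 − 2446395| = 4491.

4491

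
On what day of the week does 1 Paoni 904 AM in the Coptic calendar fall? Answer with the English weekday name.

Thursday

This is JDN 2155121 (2 June 1188 Gregorian).
JDN 2155121 mod 7 = 3, and JDN 0 was a Monday, so this is a Thursday.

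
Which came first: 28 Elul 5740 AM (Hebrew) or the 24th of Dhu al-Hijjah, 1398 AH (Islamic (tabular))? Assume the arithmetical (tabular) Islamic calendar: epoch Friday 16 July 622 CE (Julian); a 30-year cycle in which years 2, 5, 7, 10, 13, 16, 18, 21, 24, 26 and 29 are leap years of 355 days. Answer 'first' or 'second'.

second

First date → JDN 2444492; second date → JDN 2443838.
JDN 2443838 < JDN 2444492, so the second date is earlier.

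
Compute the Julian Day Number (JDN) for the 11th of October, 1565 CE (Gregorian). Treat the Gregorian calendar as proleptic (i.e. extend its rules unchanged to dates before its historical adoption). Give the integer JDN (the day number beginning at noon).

2292948

JDN 2400001 is 17 November 1858 CE (Gregorian), MJD 0; the target day is −107053 days from there, so JDN = 2292948.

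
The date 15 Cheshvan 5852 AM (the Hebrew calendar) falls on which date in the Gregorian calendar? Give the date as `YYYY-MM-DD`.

2091-10-27

Julian Day Number of the source date = 2485082.
Converting JDN 2485082 to the Gregorian calendar gives 27 October 2091 CE.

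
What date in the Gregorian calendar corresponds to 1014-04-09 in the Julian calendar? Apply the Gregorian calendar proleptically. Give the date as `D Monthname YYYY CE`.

15 April 1014 CE

The Julian–Gregorian offset here is 6 days (Julian trailing).
9 April 1014 Julian + 6 days → 15 April 1014 Gregorian.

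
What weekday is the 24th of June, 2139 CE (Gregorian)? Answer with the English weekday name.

Wednesday

Since JDN mod 7 = 2 (0 = Monday), the day is Wednesday.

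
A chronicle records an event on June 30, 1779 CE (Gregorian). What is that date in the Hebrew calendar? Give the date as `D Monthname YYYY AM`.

Julian Day Number of the source date = 2371007.
Converting JDN 2371007 to the Hebrew calendar gives 16 Tammuz 5539 AM.

16 Tammuz 5539 AM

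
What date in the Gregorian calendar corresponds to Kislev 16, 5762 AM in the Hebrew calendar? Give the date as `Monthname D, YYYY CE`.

Both dates share Julian Day Number 2452245; in the Gregorian calendar that is 1 December 2001 CE.

December 1, 2001 CE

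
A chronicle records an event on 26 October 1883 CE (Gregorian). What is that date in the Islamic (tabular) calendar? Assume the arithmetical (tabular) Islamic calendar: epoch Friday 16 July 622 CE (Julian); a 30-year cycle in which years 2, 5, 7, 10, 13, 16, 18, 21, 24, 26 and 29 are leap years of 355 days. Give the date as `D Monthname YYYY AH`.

Julian Day Number of the source date = 2409110.
Converting JDN 2409110 to the tabular Islamic calendar gives 24 Dhu al-Hijjah 1300 AH.

24 Dhu al-Hijjah 1300 AH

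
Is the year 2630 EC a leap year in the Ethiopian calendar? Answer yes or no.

2630 mod 4 = 2; in the Ethiopian calendar a year is leap when year mod 4 = 3, so it is a common year.

no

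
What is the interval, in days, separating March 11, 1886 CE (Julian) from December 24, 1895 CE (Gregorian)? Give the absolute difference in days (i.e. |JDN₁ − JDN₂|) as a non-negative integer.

3563

First date → JDN 2409989; second date → JDN 2413552.
The interval is |2409989 − 2413552| = 3563 days.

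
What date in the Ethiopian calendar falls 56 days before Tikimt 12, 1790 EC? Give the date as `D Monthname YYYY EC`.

Counting 56 days back from JDN 2377694 reaches JDN 2377638, which is 21 Nehase 1789 EC.

21 Nehase 1789 EC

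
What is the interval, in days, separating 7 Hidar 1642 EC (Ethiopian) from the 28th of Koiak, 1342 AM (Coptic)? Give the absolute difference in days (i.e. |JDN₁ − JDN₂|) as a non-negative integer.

First date → JDN 2323662; second date → JDN 2314947.
The interval is |2323662 − 2314947| = 8715 days.

8715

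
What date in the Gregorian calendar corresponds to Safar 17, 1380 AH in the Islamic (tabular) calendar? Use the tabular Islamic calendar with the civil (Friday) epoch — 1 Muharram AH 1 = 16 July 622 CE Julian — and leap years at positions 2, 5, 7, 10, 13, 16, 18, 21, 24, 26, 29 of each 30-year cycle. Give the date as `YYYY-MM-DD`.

Julian Day Number of the source date = 2437158.
Converting JDN 2437158 to the Gregorian calendar gives 11 August 1960 CE.

1960-08-11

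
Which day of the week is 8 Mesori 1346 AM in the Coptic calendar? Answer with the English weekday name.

In the Gregorian calendar this is 11 August 1630 (JDN 2316628).
Since JDN mod 7 = 6 (0 = Monday), the day is Sunday.

Sunday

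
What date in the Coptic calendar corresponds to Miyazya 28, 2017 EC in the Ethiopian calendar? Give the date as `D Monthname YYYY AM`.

Both dates share Julian Day Number 2460802; in the Coptic calendar that is 28 Parmouti 1741 AM.

28 Parmouti 1741 AM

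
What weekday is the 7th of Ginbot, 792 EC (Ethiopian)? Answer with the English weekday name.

Saturday

This is JDN 2013380 (6 May 800 Gregorian).
Since JDN mod 7 = 5 (0 = Monday), the day is Saturday.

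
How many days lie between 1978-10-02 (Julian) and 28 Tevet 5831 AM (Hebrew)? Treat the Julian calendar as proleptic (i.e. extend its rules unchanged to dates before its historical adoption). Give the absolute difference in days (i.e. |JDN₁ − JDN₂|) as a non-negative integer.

First date → JDN 2443797; second date → JDN 2477476.
The interval is |2443797 − 2477476| = 33679 days.

33679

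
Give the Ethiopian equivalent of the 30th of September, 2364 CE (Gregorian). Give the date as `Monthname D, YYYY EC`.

Meskerem 17, 2357 EC

Both dates share Julian Day Number 2584766; in the Ethiopian calendar that is 17 Meskerem 2357 EC.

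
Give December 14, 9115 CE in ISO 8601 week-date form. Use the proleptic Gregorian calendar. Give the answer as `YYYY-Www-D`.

The weekday is Tuesday (ISO weekday 2).
That Tuesday belongs to ISO week 50 of ISO year 9115.

9115-W50-2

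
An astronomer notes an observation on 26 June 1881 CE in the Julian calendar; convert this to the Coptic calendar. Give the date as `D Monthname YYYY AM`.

2 Epip 1597 AM

Both dates share Julian Day Number 2408270; in the Coptic calendar that is 2 Epip 1597 AM.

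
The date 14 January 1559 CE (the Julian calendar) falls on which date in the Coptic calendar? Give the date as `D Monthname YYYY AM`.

Julian Day Number of the source date = 2290496.
Converting JDN 2290496 to the Coptic calendar gives 19 Tobi 1275 AM.

19 Tobi 1275 AM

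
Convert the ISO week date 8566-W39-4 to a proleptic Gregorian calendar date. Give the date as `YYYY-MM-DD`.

ISO week 1 of 8566 is the week containing the first Thursday of 8566.
Week 39, day 4 (Thursday) lands on 8566-09-25.

8566-09-25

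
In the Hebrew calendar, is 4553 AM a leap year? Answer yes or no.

no

Hebrew year 4553 is year 12 of its 19-year Metonic cycle; leap years are at positions 3, 6, 8, 11, 14, 17, 19, so it is a common year (12 months).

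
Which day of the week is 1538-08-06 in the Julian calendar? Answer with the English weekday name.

Tuesday

In the proleptic Gregorian calendar this is 16 August 1538 (JDN 2283030).
JDN 2283030 mod 7 = 1, and JDN 0 was a Monday, so this is a Tuesday.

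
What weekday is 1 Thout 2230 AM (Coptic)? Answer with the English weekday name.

Friday

This is JDN 2639172 (15 September 2513 Gregorian).
2639172 ≡ 4 (mod 7); counting from Monday = 0 gives Friday.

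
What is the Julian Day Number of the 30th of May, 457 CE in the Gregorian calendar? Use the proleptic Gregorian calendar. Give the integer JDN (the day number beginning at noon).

JDN 2400001 is 17 November 1858 CE (Gregorian), MJD 0; the target day is −511875 days from there, so JDN = 1888126.

1888126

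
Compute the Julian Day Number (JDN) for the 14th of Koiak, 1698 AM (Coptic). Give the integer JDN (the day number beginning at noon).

2444962

Equivalently 23 December 1981 (Gregorian).
JDN 2299161 is 15 October 1582 CE (Gregorian); the target day is +145801 days from there, so JDN = 2444962.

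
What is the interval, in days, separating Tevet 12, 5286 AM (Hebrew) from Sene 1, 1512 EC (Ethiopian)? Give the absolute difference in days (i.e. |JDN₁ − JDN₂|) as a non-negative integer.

2042

First date → JDN 2278426; second date → JDN 2276384.
The interval is |2278426 − 2276384| = 2042 days.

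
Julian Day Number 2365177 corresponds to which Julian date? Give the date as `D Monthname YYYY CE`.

3 July 1763 CE

JDN 2365177 is 14 July 1763 in the Gregorian calendar.
In the Julian calendar that day is 3 July 1763 CE.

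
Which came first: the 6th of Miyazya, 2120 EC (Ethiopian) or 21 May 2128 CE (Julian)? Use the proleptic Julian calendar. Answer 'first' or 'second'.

The two dates have Julian Day Numbers 2498401 and 2498451 respectively.
Since 2498401 < 2498451, the first date comes first.

first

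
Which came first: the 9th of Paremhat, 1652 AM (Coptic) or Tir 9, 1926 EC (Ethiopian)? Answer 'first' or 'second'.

First date → JDN 2428246; second date → JDN 2427455.
JDN 2427455 < JDN 2428246, so the second date is earlier.

second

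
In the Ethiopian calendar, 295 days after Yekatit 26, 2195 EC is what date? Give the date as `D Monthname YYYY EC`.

15 Tahsas 2196 EC

The starting date is JDN 2525754; 2525754 + 295 = 2526049.
JDN 2526049 corresponds to 15 Tahsas 2196 EC.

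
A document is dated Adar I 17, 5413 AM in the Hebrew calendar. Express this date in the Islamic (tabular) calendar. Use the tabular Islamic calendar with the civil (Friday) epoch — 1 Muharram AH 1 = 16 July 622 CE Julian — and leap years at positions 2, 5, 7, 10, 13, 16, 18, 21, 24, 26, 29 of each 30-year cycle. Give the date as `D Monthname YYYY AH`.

Both dates share Julian Day Number 2324851; in the tabular Islamic calendar that is 16 Rabi' al-Awwal 1063 AH.

16 Rabi' al-Awwal 1063 AH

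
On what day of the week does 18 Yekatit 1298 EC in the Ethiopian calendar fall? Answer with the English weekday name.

Saturday

Equivalently 20 February 1306 Gregorian, JDN 2198117.
2198117 ≡ 5 (mod 7); counting from Monday = 0 gives Saturday.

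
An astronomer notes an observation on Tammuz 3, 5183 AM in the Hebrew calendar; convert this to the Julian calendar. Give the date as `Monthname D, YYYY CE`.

The source date corresponds to 21 June 1423 in the proleptic Gregorian calendar (JDN 2240971).
That day falls on 12 June 1423 CE in the Julian calendar.

June 12, 1423 CE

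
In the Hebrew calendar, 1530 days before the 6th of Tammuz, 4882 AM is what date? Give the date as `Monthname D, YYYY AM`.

JDN of the 6th of Tammuz, 4882 AM = 2131032.
2131032 − 1530 = 2129502.
JDN 2129502 in the Hebrew calendar is Nisan 11, 4878 AM.

Nisan 11, 4878 AM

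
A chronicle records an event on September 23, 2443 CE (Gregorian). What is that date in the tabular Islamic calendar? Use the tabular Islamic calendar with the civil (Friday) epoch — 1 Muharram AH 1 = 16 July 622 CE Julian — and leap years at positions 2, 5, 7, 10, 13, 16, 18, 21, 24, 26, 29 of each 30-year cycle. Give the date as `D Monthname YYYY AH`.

28 Muharram 1878 AH

Both dates share Julian Day Number 2613613; in the tabular Islamic calendar that is 28 Muharram 1878 AH.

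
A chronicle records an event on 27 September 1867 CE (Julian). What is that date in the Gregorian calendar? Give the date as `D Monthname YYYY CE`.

For dates in this range the Gregorian date is 12 days ahead of the Julian.
27 September 1867 Julian + 12 days → 9 October 1867 Gregorian.

9 October 1867 CE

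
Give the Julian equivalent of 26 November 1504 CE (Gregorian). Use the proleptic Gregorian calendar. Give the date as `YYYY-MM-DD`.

At this point the Julian calendar is 10 days behind the Gregorian.
26 November 1504 Gregorian − 10 days → 16 November 1504 Julian.

1504-11-16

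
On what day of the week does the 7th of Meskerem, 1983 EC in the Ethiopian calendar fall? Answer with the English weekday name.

Monday

Equivalently 17 September 1990 Gregorian, JDN 2448152.
2448152 ≡ 0 (mod 7); counting from Monday = 0 gives Monday.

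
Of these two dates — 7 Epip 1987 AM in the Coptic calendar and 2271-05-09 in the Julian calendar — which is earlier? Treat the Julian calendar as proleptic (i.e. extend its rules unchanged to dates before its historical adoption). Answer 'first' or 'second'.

second

First date → JDN 2550722; second date → JDN 2550669.
JDN 2550669 < JDN 2550722, so the second date is earlier.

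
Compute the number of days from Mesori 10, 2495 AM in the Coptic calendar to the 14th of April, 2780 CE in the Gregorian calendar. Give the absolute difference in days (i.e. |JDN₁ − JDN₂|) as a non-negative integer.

JDN of the first date = 2736302.
JDN of the second date = 2736538.
|2736538 − 2736302| = 236.

236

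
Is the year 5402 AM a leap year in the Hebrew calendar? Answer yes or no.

Hebrew year 5402 is year 6 of its 19-year Metonic cycle; leap years are at positions 3, 6, 8, 11, 14, 17, 19, so it is a leap year (13 months).

yes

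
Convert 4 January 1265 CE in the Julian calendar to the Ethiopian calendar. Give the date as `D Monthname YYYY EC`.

9 Tir 1257 EC

The source date corresponds to 11 January 1265 in the proleptic Gregorian calendar (JDN 2183103).
That day falls on 9 Tir 1257 EC in the Ethiopian calendar.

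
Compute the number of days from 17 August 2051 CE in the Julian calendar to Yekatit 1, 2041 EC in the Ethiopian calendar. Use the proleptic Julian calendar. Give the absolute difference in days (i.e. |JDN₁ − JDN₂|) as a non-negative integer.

933

First date → JDN 2470414; second date → JDN 2469481.
The interval is |2470414 − 2469481| = 933 days.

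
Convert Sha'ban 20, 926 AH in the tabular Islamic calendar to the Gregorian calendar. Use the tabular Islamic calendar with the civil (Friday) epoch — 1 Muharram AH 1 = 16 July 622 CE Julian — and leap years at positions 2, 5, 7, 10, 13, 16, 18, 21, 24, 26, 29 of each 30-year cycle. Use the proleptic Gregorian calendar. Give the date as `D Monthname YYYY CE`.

Julian Day Number of the source date = 2276455.
Converting JDN 2276455 to the Gregorian calendar gives 15 August 1520 CE.

15 August 1520 CE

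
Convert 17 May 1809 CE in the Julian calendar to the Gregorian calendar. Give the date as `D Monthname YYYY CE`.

The Julian–Gregorian offset here is 12 days (Julian trailing).
17 May 1809 Julian + 12 days → 29 May 1809 Gregorian.

29 May 1809 CE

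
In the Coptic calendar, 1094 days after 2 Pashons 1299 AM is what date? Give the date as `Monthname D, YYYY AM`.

Parmouti 30, 1302 AM

Counting 1094 days forward from JDN 2299365 reaches JDN 2300459, which is Parmouti 30, 1302 AM.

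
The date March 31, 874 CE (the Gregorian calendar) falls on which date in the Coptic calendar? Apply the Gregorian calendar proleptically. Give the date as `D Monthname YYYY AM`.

Julian Day Number of the source date = 2040372.
Converting JDN 2040372 to the Coptic calendar gives 1 Parmouti 590 AM.

1 Parmouti 590 AM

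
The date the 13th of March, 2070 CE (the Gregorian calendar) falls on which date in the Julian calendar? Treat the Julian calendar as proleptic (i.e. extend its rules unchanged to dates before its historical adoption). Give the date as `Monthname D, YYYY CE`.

The Julian–Gregorian offset here is 13 days (Julian trailing).
13 March 2070 Gregorian − 13 days → 28 February 2070 Julian.

February 28, 2070 CE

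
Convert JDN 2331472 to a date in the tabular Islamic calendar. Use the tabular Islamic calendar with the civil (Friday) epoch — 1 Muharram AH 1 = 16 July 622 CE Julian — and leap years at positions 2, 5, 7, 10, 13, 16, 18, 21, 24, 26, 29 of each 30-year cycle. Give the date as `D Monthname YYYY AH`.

JDN 2331472 is 2 April 1671 in the Gregorian calendar.
In the tabular Islamic calendar that day is 22 Dhu al-Qa'dah 1081 AH.

22 Dhu al-Qa'dah 1081 AH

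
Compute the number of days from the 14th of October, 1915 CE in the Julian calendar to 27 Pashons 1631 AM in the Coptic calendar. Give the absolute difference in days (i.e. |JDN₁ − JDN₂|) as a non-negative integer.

145

First date → JDN 2420798; second date → JDN 2420653.
The interval is |2420798 − 2420653| = 145 days.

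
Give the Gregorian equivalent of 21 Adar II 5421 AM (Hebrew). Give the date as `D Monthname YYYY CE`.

22 March 1661 CE

Julian Day Number of the source date = 2327809.
Converting JDN 2327809 to the Gregorian calendar gives 22 March 1661 CE.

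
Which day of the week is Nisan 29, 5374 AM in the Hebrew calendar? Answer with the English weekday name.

Equivalently 8 April 1614 Gregorian, JDN 2310659.
JDN 2310659 mod 7 = 1, and JDN 0 was a Monday, so this is a Tuesday.

Tuesday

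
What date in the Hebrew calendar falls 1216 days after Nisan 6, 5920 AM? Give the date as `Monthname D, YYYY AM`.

Av 12, 5923 AM

JDN of Nisan 6, 5920 AM = 2510087.
2510087 + 1216 = 2511303.
JDN 2511303 in the Hebrew calendar is Av 12, 5923 AM.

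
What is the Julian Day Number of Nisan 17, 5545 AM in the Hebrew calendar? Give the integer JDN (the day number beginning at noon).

2373105

Equivalently 28 March 1785 (Gregorian).
JDN 2299161 is 15 October 1582 CE (Gregorian); the target day is +73944 days from there, so JDN = 2373105.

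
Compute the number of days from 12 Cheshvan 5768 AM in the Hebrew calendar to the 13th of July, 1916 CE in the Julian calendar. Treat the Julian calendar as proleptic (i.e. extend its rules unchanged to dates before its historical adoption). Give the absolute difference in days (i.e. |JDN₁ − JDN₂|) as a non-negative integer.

JDN of the first date = 2454398.
JDN of the second date = 2421071.
|2421071 − 2454398| = 33327.

33327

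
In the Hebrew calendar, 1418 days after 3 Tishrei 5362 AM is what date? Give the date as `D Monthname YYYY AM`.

The starting date is JDN 2306085; 2306085 + 1418 = 2307503.
JDN 2307503 corresponds to 3 Elul 5365 AM.

3 Elul 5365 AM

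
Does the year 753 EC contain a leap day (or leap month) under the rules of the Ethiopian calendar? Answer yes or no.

no

753 mod 4 = 1; in the Ethiopian calendar a year is leap when year mod 4 = 3, so it is a common year.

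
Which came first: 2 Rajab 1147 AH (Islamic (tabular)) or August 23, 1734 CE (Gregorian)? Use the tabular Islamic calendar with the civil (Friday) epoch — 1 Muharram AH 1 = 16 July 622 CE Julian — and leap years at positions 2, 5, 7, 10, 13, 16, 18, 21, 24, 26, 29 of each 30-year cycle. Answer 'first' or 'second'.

second

The two dates have Julian Day Numbers 2354722 and 2354625 respectively.
Since 2354625 < 2354722, the second date comes first.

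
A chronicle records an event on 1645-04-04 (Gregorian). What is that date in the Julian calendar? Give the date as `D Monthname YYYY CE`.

25 March 1645 CE

The Julian–Gregorian offset here is 10 days (Julian trailing).
4 April 1645 Gregorian − 10 days → 25 March 1645 Julian.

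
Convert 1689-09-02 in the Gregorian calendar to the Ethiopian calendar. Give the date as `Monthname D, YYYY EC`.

Nehase 30, 1681 EC

Julian Day Number of the source date = 2338200.
Converting JDN 2338200 to the Ethiopian calendar gives 30 Nehase 1681 EC.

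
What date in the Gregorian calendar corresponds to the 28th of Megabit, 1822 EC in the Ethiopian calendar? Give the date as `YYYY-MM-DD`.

Both dates share Julian Day Number 2389548; in the Gregorian calendar that is 5 April 1830 CE.

1830-04-05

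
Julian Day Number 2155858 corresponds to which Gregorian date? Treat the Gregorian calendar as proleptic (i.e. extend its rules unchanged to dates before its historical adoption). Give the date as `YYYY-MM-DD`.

1190-06-09

JDN 2451545 is 1 Jan 2000; 2155858 is −295687 days from there.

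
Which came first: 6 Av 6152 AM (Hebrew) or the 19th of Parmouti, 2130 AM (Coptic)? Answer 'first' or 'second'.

The two dates have Julian Day Numbers 2594928 and 2602875 respectively.
Since 2594928 < 2602875, the first date comes first.

first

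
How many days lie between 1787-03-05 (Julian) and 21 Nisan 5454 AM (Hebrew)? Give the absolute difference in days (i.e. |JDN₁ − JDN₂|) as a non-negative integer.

JDN of the first date = 2373823.
JDN of the second date = 2339887.
|2339887 − 2373823| = 33936.

33936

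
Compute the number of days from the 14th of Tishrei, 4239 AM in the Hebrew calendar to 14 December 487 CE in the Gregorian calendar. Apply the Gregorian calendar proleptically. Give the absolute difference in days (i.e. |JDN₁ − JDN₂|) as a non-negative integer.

JDN of the first date = 1895917.
JDN of the second date = 1899281.
|1899281 − 1895917| = 3364.

3364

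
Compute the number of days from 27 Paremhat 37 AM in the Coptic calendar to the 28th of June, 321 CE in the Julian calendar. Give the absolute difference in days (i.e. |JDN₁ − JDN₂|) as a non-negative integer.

JDN of the first date = 1838385.
JDN of the second date = 1838482.
|1838482 − 1838385| = 97.

97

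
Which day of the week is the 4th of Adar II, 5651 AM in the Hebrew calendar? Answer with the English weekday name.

Equivalently 14 March 1891 Gregorian, JDN 2411806.
2411806 ≡ 5 (mod 7); counting from Monday = 0 gives Saturday.

Saturday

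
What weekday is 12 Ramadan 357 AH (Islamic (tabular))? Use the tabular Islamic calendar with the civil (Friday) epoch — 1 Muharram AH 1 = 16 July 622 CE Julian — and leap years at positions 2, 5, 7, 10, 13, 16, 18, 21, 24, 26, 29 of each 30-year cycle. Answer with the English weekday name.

This is JDN 2074842 (15 August 968 Gregorian).
Since JDN mod 7 = 0 (0 = Monday), the day is Monday.

Monday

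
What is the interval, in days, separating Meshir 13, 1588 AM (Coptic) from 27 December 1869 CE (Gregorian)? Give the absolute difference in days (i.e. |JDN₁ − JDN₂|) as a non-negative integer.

First date → JDN 2404844; second date → JDN 2404059.
The interval is |2404844 − 2404059| = 785 days.

785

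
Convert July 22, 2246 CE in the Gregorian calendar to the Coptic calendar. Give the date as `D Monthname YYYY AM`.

Julian Day Number of the source date = 2541597.
Converting JDN 2541597 to the Coptic calendar gives 13 Epip 1962 AM.

13 Epip 1962 AM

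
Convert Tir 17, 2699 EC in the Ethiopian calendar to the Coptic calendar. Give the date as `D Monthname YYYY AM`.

17 Tobi 2423 AM

The source date corresponds to 31 January 2707 in the Gregorian calendar (JDN 2709801).
That day falls on 17 Tobi 2423 AM in the Coptic calendar.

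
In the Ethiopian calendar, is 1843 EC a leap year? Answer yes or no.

yes

1843 mod 4 = 3; in the Ethiopian calendar a year is leap when year mod 4 = 3, so it is a leap year.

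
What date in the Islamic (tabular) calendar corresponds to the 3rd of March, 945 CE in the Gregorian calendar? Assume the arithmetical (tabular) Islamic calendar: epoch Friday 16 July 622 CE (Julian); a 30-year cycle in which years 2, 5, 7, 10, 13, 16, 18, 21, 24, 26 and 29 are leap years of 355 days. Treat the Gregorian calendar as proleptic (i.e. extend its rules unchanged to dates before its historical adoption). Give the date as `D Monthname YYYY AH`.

10 Rajab 333 AH

Julian Day Number of the source date = 2066276.
Converting JDN 2066276 to the tabular Islamic calendar gives 10 Rajab 333 AH.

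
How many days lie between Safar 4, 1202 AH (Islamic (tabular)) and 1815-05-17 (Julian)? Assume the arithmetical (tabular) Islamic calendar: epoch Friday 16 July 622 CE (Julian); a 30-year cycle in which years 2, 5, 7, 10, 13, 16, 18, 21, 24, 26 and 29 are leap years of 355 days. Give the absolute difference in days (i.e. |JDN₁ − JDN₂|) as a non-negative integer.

First date → JDN 2374067; second date → JDN 2384123.
The interval is |2374067 − 2384123| = 10056 days.

10056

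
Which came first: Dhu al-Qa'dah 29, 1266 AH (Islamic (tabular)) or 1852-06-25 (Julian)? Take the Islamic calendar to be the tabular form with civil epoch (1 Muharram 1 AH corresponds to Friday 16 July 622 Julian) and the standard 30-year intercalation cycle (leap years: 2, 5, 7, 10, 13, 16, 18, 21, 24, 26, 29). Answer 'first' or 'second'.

First date → JDN 2397037; second date → JDN 2397677.
JDN 2397037 < JDN 2397677, so the first date is earlier.

first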